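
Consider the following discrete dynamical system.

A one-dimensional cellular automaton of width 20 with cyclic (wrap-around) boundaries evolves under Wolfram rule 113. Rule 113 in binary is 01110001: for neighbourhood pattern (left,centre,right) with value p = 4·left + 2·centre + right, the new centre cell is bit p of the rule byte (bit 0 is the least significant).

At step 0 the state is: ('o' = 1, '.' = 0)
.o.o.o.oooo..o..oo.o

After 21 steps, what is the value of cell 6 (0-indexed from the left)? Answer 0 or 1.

k=0  .o.o.o.oooo..o..oo.o
k=1  o.o.o.o...oo..o..oo.
k=2  .o.o.o.oo..oo..o..oo
k=3  o.o.o.o.oo..oo..o..o
k=4  oo.o.o.o.oo..oo..o..
k=5  .oo.o.o.o.oo..oo..o.
k=6  ..oo.o.o.o.oo..oo..o
k=7  o..oo.o.o.o.oo..oo..
k=8  .o..oo.o.o.o.oo..oo.
k=9  ..o..oo.o.o.o.oo..oo
k=10  o..o..oo.o.o.o.oo..o
k=11  oo..o..oo.o.o.o.oo..
k=12  .oo..o..oo.o.o.o.oo.
k=13  ..oo..o..oo.o.o.o.oo
k=14  o..oo..o..oo.o.o.o.o
k=15  oo..oo..o..oo.o.o.o.
k=16  .oo..oo..o..oo.o.o.o
k=17  o.oo..oo..o..oo.o.o.
k=18  .o.oo..oo..o..oo.o.o
k=19  o.o.oo..oo..o..oo.o.
k=20  .o.o.oo..oo..o..oo.o
k=21  o.o.o.oo..oo..o..oo.

1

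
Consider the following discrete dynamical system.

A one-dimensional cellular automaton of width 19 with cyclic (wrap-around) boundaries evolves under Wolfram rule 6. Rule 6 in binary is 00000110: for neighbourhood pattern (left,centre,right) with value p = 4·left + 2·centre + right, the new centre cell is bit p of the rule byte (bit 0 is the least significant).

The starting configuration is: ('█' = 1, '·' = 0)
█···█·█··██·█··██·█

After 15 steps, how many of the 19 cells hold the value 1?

[0] █···█·█··██·█··██·█
[1] ···██·█·█···█·█····
[2] ··█···█·█··██·█····
[3] ·██··██·█·█···█····
[4] █···█···█·█··██····
[5] █··██··██·█·█·····█
[6] ··█···█···█·█····█·
[7] ·██··██··██·█···██·
[8] █···█···█···█··█···
[9] █··██··██··██·██··█
[10] ··█···█···█······█·
[11] ·██··██··██·····██·
[12] █···█···█······█···
[13] █··██··██·····██··█
[14] ··█···█······█···█·
[15] ·██··██·····██··██·

8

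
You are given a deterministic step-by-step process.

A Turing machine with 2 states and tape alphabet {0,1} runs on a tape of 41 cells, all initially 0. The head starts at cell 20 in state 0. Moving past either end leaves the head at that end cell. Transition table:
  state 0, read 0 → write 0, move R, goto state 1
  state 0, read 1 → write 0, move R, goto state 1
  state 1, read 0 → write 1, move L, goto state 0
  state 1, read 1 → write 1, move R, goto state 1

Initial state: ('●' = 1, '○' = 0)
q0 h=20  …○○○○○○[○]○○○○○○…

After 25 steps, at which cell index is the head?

29

gen 0: q0 h=20  …○○○○○○[○]○○○○○○…
gen 1: q1 h=21  …○○○○○○[○]○○○○○○…
gen 2: q0 h=20  …○○○○○○[○]●○○○○○…
gen 3: q1 h=21  …○○○○○○[●]○○○○○○…
gen 4: q1 h=22  …○○○○○●[○]○○○○○○…
gen 5: q0 h=21  …○○○○○○[●]●○○○○○…
gen 6: q1 h=22  …○○○○○○[●]○○○○○○…
gen 7: q1 h=23  …○○○○○●[○]○○○○○○…
gen 8: q0 h=22  …○○○○○○[●]●○○○○○…
gen 9: q1 h=23  …○○○○○○[●]○○○○○○…
gen 10: q1 h=24  …○○○○○●[○]○○○○○○…
gen 11: q0 h=23  …○○○○○○[●]●○○○○○…
gen 12: q1 h=24  …○○○○○○[●]○○○○○○…
gen 13: q1 h=25  …○○○○○●[○]○○○○○○…
gen 14: q0 h=24  …○○○○○○[●]●○○○○○…
gen 15: q1 h=25  …○○○○○○[●]○○○○○○…
gen 16: q1 h=26  …○○○○○●[○]○○○○○○…
gen 17: q0 h=25  …○○○○○○[●]●○○○○○…
gen 18: q1 h=26  …○○○○○○[●]○○○○○○…
gen 19: q1 h=27  …○○○○○●[○]○○○○○○…
gen 20: q0 h=26  …○○○○○○[●]●○○○○○…
gen 21: q1 h=27  …○○○○○○[●]○○○○○○…
gen 22: q1 h=28  …○○○○○●[○]○○○○○○…
gen 23: q0 h=27  …○○○○○○[●]●○○○○○…
gen 24: q1 h=28  …○○○○○○[●]○○○○○○…
gen 25: q1 h=29  …○○○○○●[○]○○○○○○…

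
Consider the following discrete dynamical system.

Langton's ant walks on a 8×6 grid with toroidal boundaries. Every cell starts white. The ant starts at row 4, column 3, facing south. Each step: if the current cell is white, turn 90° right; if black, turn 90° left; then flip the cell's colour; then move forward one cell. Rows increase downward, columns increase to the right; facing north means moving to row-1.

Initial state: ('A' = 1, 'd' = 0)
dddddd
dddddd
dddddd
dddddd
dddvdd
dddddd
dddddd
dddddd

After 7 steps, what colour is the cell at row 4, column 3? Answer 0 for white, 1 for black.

0

[0] dddddd
dddddd
dddddd
dddddd
dddvdd
dddddd
dddddd
dddddd
[1] dddddd
dddddd
dddddd
dddddd
dd<Add
dddddd
dddddd
dddddd
[2] dddddd
dddddd
dddddd
dd^ddd
ddAAdd
dddddd
dddddd
dddddd
[3] dddddd
dddddd
dddddd
ddA>dd
ddAAdd
dddddd
dddddd
dddddd
[4] dddddd
dddddd
dddddd
ddAAdd
ddAvdd
dddddd
dddddd
dddddd
[5] dddddd
dddddd
dddddd
ddAAdd
ddAd>d
dddddd
dddddd
dddddd
[6] dddddd
dddddd
dddddd
ddAAdd
ddAdAd
ddddvd
dddddd
dddddd
[7] dddddd
dddddd
dddddd
ddAAdd
ddAdAd
ddd<Ad
dddddd
dddddd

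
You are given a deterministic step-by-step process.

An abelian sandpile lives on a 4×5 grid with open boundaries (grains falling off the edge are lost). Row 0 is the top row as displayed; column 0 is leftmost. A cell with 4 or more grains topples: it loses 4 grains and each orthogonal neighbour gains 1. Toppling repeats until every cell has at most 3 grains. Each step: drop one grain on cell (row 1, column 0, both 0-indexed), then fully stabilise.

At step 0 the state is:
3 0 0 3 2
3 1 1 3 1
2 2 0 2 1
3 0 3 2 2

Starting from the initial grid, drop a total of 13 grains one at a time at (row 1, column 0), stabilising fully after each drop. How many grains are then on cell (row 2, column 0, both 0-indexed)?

gen 0: 3 0 0 3 2
3 1 1 3 1
2 2 0 2 1
3 0 3 2 2
gen 1: 0 1 0 3 2
1 2 1 3 1
3 2 0 2 1
3 0 3 2 2
gen 2: 0 1 0 3 2
2 2 1 3 1
3 2 0 2 1
3 0 3 2 2
gen 3: 0 1 0 3 2
3 2 1 3 1
3 2 0 2 1
3 0 3 2 2
gen 4: 1 1 0 3 2
1 3 1 3 1
1 3 0 2 1
0 1 3 2 2
gen 5: 1 1 0 3 2
2 3 1 3 1
1 3 0 2 1
0 1 3 2 2
gen 6: 1 1 0 3 2
3 3 1 3 1
1 3 0 2 1
0 1 3 2 2
gen 7: 2 2 0 3 2
1 1 2 3 1
3 0 1 2 1
0 2 3 2 2
gen 8: 2 2 0 3 2
2 1 2 3 1
3 0 1 2 1
0 2 3 2 2
gen 9: 2 2 0 3 2
3 1 2 3 1
3 0 1 2 1
0 2 3 2 2
gen 10: 3 2 0 3 2
1 2 2 3 1
0 1 1 2 1
1 2 3 2 2
gen 11: 3 2 0 3 2
2 2 2 3 1
0 1 1 2 1
1 2 3 2 2
gen 12: 3 2 0 3 2
3 2 2 3 1
0 1 1 2 1
1 2 3 2 2
gen 13: 0 3 0 3 2
1 3 2 3 1
1 1 1 2 1
1 2 3 2 2

1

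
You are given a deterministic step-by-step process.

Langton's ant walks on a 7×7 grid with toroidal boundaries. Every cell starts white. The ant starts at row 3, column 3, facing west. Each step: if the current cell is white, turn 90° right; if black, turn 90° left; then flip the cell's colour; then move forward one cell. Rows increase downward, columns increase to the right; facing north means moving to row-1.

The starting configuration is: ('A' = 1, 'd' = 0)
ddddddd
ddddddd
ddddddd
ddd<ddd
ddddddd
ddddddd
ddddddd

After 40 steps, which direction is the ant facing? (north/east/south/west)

west

step 0: ddddddd
ddddddd
ddddddd
ddd<ddd
ddddddd
ddddddd
ddddddd
step 1: ddddddd
ddddddd
ddd^ddd
dddAddd
ddddddd
ddddddd
ddddddd
step 2: ddddddd
ddddddd
dddA>dd
dddAddd
ddddddd
ddddddd
ddddddd
step 3: ddddddd
ddddddd
dddAAdd
dddAvdd
ddddddd
ddddddd
ddddddd
step 4: ddddddd
ddddddd
dddAAdd
ddd<Add
ddddddd
ddddddd
ddddddd
step 5: ddddddd
ddddddd
dddAAdd
ddddAdd
dddvddd
ddddddd
ddddddd
step 6: ddddddd
ddddddd
dddAAdd
ddddAdd
dd<Addd
ddddddd
ddddddd
step 7: ddddddd
ddddddd
dddAAdd
dd^dAdd
ddAAddd
ddddddd
ddddddd
step 8: ddddddd
ddddddd
dddAAdd
ddA>Add
ddAAddd
ddddddd
ddddddd
step 9: ddddddd
ddddddd
dddAAdd
ddAAAdd
ddAvddd
ddddddd
ddddddd
step 10: ddddddd
ddddddd
dddAAdd
ddAAAdd
ddAd>dd
ddddddd
ddddddd
step 11: ddddddd
ddddddd
dddAAdd
ddAAAdd
ddAdAdd
ddddvdd
ddddddd
step 12: ddddddd
ddddddd
dddAAdd
ddAAAdd
ddAdAdd
ddd<Add
ddddddd
step 13: ddddddd
ddddddd
dddAAdd
ddAAAdd
ddA^Add
dddAAdd
ddddddd
step 14: ddddddd
ddddddd
dddAAdd
ddAAAdd
ddAA>dd
dddAAdd
ddddddd
step 15: ddddddd
ddddddd
dddAAdd
ddAA^dd
ddAAddd
dddAAdd
ddddddd
step 16: ddddddd
ddddddd
dddAAdd
ddA<ddd
ddAAddd
dddAAdd
ddddddd
step 17: ddddddd
ddddddd
dddAAdd
ddAdddd
ddAvddd
dddAAdd
ddddddd
step 18: ddddddd
ddddddd
dddAAdd
ddAdddd
ddAd>dd
dddAAdd
ddddddd
step 19: ddddddd
ddddddd
dddAAdd
ddAdddd
ddAdAdd
dddAvdd
ddddddd
step 20: ddddddd
ddddddd
dddAAdd
ddAdddd
ddAdAdd
dddAd>d
ddddddd
step 21: ddddddd
ddddddd
dddAAdd
ddAdddd
ddAdAdd
dddAdAd
dddddvd
step 22: ddddddd
ddddddd
dddAAdd
ddAdddd
ddAdAdd
dddAdAd
dddd<Ad
step 23: ddddddd
ddddddd
dddAAdd
ddAdddd
ddAdAdd
dddA^Ad
ddddAAd
step 24: ddddddd
ddddddd
dddAAdd
ddAdddd
ddAdAdd
dddAA>d
ddddAAd
step 25: ddddddd
ddddddd
dddAAdd
ddAdddd
ddAdA^d
dddAAdd
ddddAAd
step 26: ddddddd
ddddddd
dddAAdd
ddAdddd
ddAdAA>
dddAAdd
ddddAAd
step 27: ddddddd
ddddddd
dddAAdd
ddAdddd
ddAdAAA
dddAAdv
ddddAAd
step 28: ddddddd
ddddddd
dddAAdd
ddAdddd
ddAdAAA
dddAA<A
ddddAAd
step 29: ddddddd
ddddddd
dddAAdd
ddAdddd
ddAdA^A
dddAAAA
ddddAAd
step 30: ddddddd
ddddddd
dddAAdd
ddAdddd
ddAd<dA
dddAAAA
ddddAAd
step 31: ddddddd
ddddddd
dddAAdd
ddAdddd
ddAdddA
dddAvAA
ddddAAd
step 32: ddddddd
ddddddd
dddAAdd
ddAdddd
ddAdddA
dddAd>A
ddddAAd
step 33: ddddddd
ddddddd
dddAAdd
ddAdddd
ddAdd^A
dddAddA
ddddAAd
step 34: ddddddd
ddddddd
dddAAdd
ddAdddd
ddAddA>
dddAddA
ddddAAd
step 35: ddddddd
ddddddd
dddAAdd
ddAddd^
ddAddAd
dddAddA
ddddAAd
step 36: ddddddd
ddddddd
dddAAdd
>dAdddA
ddAddAd
dddAddA
ddddAAd
step 37: ddddddd
ddddddd
dddAAdd
AdAdddA
vdAddAd
dddAddA
ddddAAd
step 38: ddddddd
ddddddd
dddAAdd
AdAdddA
AdAddA<
dddAddA
ddddAAd
step 39: ddddddd
ddddddd
dddAAdd
AdAddd^
AdAddAA
dddAddA
ddddAAd
step 40: ddddddd
ddddddd
dddAAdd
AdAdd<d
AdAddAA
dddAddA
ddddAAd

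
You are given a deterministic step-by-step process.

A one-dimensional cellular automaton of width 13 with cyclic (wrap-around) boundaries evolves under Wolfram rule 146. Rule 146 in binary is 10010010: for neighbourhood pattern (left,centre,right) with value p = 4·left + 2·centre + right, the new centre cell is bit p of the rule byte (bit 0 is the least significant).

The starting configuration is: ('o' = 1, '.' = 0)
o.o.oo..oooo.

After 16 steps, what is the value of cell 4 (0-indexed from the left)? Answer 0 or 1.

0

[0] o.o.oo..oooo.
[1] ......oo.oo..
[2] .....o.....o.
[3] ....o.o...o.o
[4] o..o...o.o...
[5] .oo.o.o...o.o
[6] .......o.o...
[7] ......o...o..
[8] .....o.o.o.o.
[9] ....o.......o
[10] o..o.o.....o.
[11] .oo...o...o..
[12] o..o.o.o.o.o.
[13] .oo..........
[14] o..o.........
[15] .oo.o.......o
[16] .....o.....o.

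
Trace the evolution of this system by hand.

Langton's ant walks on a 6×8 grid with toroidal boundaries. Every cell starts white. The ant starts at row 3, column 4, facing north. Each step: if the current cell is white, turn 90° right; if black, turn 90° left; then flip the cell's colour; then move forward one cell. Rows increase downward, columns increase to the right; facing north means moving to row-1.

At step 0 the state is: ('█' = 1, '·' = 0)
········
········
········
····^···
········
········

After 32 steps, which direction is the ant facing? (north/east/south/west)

[0] ········
········
········
····^···
········
········
[1] ········
········
········
····█>··
········
········
[2] ········
········
········
····██··
·····v··
········
[3] ········
········
········
····██··
····<█··
········
[4] ········
········
········
····^█··
····██··
········
[5] ········
········
········
···<·█··
····██··
········
[6] ········
········
···^····
···█·█··
····██··
········
[7] ········
········
···█>···
···█·█··
····██··
········
[8] ········
········
···██···
···█v█··
····██··
········
[9] ········
········
···██···
···<██··
····██··
········
[10] ········
········
···██···
····██··
···v██··
········
[11] ········
········
···██···
····██··
··<███··
········
[12] ········
········
···██···
··^·██··
··████··
········
[13] ········
········
···██···
··█>██··
··████··
········
[14] ········
········
···██···
··████··
··█v██··
········
[15] ········
········
···██···
··████··
··█·>█··
········
[16] ········
········
···██···
··██^█··
··█··█··
········
[17] ········
········
···██···
··█<·█··
··█··█··
········
[18] ········
········
···██···
··█··█··
··█v·█··
········
[19] ········
········
···██···
··█··█··
··<█·█··
········
[20] ········
········
···██···
··█··█··
···█·█··
··v·····
[21] ········
········
···██···
··█··█··
···█·█··
·<█·····
[22] ········
········
···██···
··█··█··
·^·█·█··
·██·····
[23] ········
········
···██···
··█··█··
·█>█·█··
·██·····
[24] ········
········
···██···
··█··█··
·███·█··
·█v·····
[25] ········
········
···██···
··█··█··
·███·█··
·█·>····
[26] ···v····
········
···██···
··█··█··
·███·█··
·█·█····
[27] ··<█····
········
···██···
··█··█··
·███·█··
·█·█····
[28] ··██····
········
···██···
··█··█··
·███·█··
·█^█····
[29] ··██····
········
···██···
··█··█··
·███·█··
·██>····
[30] ··██····
········
···██···
··█··█··
·██^·█··
·██·····
[31] ··██····
········
···██···
··█··█··
·█<··█··
·██·····
[32] ··██····
········
···██···
··█··█··
·█···█··
·█v·····

south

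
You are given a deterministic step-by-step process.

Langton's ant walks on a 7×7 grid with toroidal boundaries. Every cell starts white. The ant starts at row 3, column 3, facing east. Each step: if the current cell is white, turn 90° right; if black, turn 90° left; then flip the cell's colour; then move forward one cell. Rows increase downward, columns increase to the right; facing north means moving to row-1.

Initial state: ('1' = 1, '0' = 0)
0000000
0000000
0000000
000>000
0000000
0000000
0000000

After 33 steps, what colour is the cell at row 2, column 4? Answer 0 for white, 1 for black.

1

[0] 0000000
0000000
0000000
000>000
0000000
0000000
0000000
[1] 0000000
0000000
0000000
0001000
000v000
0000000
0000000
[2] 0000000
0000000
0000000
0001000
00<1000
0000000
0000000
[3] 0000000
0000000
0000000
00^1000
0011000
0000000
0000000
[4] 0000000
0000000
0000000
001>000
0011000
0000000
0000000
[5] 0000000
0000000
000^000
0010000
0011000
0000000
0000000
[6] 0000000
0000000
0001>00
0010000
0011000
0000000
0000000
[7] 0000000
0000000
0001100
0010v00
0011000
0000000
0000000
[8] 0000000
0000000
0001100
001<100
0011000
0000000
0000000
[9] 0000000
0000000
000^100
0011100
0011000
0000000
0000000
[10] 0000000
0000000
00<0100
0011100
0011000
0000000
0000000
[11] 0000000
00^0000
0010100
0011100
0011000
0000000
0000000
[12] 0000000
001>000
0010100
0011100
0011000
0000000
0000000
[13] 0000000
0011000
001v100
0011100
0011000
0000000
0000000
[14] 0000000
0011000
00<1100
0011100
0011000
0000000
0000000
[15] 0000000
0011000
0001100
00v1100
0011000
0000000
0000000
[16] 0000000
0011000
0001100
000>100
0011000
0000000
0000000
[17] 0000000
0011000
000^100
0000100
0011000
0000000
0000000
[18] 0000000
0011000
00<0100
0000100
0011000
0000000
0000000
[19] 0000000
00^1000
0010100
0000100
0011000
0000000
0000000
[20] 0000000
0<01000
0010100
0000100
0011000
0000000
0000000
[21] 0^00000
0101000
0010100
0000100
0011000
0000000
0000000
[22] 01>0000
0101000
0010100
0000100
0011000
0000000
0000000
[23] 0110000
01v1000
0010100
0000100
0011000
0000000
0000000
[24] 0110000
0<11000
0010100
0000100
0011000
0000000
0000000
[25] 0110000
0011000
0v10100
0000100
0011000
0000000
0000000
[26] 0110000
0011000
<110100
0000100
0011000
0000000
0000000
[27] 0110000
^011000
1110100
0000100
0011000
0000000
0000000
[28] 0110000
1>11000
1110100
0000100
0011000
0000000
0000000
[29] 0110000
1111000
1v10100
0000100
0011000
0000000
0000000
[30] 0110000
1111000
10>0100
0000100
0011000
0000000
0000000
[31] 0110000
11^1000
1000100
0000100
0011000
0000000
0000000
[32] 0110000
1<01000
1000100
0000100
0011000
0000000
0000000
[33] 0110000
1001000
1v00100
0000100
0011000
0000000
0000000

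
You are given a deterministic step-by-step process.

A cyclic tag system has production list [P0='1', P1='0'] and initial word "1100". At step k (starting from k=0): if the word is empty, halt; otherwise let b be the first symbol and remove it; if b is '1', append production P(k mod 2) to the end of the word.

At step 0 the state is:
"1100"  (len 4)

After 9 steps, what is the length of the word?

k=0  "1100"  (len 4)
k=1  "1001"  (len 4)
k=2  "0010"  (len 4)
k=3  "010"  (len 3)
k=4  "10"  (len 2)
k=5  "01"  (len 2)
k=6  "1"  (len 1)
k=7  "1"  (len 1)
k=8  "0"  (len 1)
k=9  (halted — word empty)

0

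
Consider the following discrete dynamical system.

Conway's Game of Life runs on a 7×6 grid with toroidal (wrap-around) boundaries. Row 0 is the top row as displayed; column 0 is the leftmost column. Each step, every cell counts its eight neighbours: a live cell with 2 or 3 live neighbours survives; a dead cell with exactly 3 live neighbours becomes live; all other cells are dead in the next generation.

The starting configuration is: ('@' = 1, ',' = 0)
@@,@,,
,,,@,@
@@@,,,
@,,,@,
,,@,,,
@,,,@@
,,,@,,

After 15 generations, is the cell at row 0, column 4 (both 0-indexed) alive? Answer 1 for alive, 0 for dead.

0) @@,@,,
,,,@,@
@@@,,,
@,,,@,
,,@,,,
@,,,@@
,,,@,,
1) @,,@,,
,,,@@@
@@@@@,
@,@@,@
@@,@@,
,,,@@@
,@@@,,
2) @@,,,@
,,,,,,
,,,,,,
,,,,,,
,@,,,,
,,,,,@
@@,,,@
3) ,@,,,@
@,,,,,
,,,,,,
,,,,,,
,,,,,,
,@,,,@
,@,,@,
4) ,@,,,@
@,,,,,
,,,,,,
,,,,,,
,,,,,,
@,,,,,
,@@,@@
5) ,@@,@@
@,,,,,
,,,,,,
,,,,,,
,,,,,,
@@,,,@
,@@,@@
6) ,,@,@,
@@,,,@
,,,,,,
,,,,,,
@,,,,,
,@@,@@
,,,,,,
7) @@,,,@
@@,,,@
@,,,,,
,,,,,,
@@,,,@
@@,,,@
,@@,@@
8) ,,,,,,
,,,,,,
@@,,,@
,@,,,@
,@,,,@
,,,,,,
,,@,@,
9) ,,,,,,
@,,,,,
,@,,,@
,@@,@@
,,,,,,
,,,,,,
,,,,,,
10) ,,,,,,
@,,,,,
,@@,@@
,@@,@@
,,,,,,
,,,,,,
,,,,,,
11) ,,,,,,
@@,,,@
,,@,@,
,@@,@@
,,,,,,
,,,,,,
,,,,,,
12) @,,,,,
@@,,,@
,,@,@,
,@@,@@
,,,,,,
,,,,,,
,,,,,,
13) @@,,,@
@@,,,@
,,@,@,
,@@,@@
,,,,,,
,,,,,,
,,,,,,
14) ,@,,,@
,,@,@,
,,@,@,
,@@,@@
,,,,,,
,,,,,,
@,,,,,
15) @@,,,@
,@@,@@
,,@,@,
,@@,@@
,,,,,,
,,,,,,
@,,,,,

0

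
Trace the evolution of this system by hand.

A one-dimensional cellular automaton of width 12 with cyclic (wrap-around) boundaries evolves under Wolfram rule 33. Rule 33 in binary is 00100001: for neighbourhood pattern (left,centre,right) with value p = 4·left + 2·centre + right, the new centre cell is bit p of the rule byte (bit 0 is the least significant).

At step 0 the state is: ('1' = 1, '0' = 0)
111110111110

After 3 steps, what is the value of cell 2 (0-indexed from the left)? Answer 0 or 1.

[0] 111110111110
[1] 000001000001
[2] 011100011100
[3] 000001000001

0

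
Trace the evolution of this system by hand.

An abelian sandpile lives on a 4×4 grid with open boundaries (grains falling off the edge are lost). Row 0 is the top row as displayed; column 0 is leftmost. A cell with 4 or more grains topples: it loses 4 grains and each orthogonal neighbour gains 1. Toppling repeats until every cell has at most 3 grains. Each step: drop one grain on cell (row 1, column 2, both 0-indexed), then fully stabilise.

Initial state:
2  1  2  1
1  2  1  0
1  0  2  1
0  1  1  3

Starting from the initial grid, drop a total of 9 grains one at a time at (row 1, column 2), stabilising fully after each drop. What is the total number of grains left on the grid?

27

[0] 2  1  2  1
1  2  1  0
1  0  2  1
0  1  1  3
[1] 2  1  2  1
1  2  2  0
1  0  2  1
0  1  1  3
[2] 2  1  2  1
1  2  3  0
1  0  2  1
0  1  1  3
[3] 2  1  3  1
1  3  0  1
1  0  3  1
0  1  1  3
[4] 2  1  3  1
1  3  1  1
1  0  3  1
0  1  1  3
[5] 2  1  3  1
1  3  2  1
1  0  3  1
0  1  1  3
[6] 2  1  3  1
1  3  3  1
1  0  3  1
0  1  1  3
[7] 2  3  0  2
2  0  3  2
1  2  0  2
0  1  2  3
[8] 2  3  1  2
2  1  0  3
1  2  1  2
0  1  2  3
[9] 2  3  1  2
2  1  1  3
1  2  1  2
0  1  2  3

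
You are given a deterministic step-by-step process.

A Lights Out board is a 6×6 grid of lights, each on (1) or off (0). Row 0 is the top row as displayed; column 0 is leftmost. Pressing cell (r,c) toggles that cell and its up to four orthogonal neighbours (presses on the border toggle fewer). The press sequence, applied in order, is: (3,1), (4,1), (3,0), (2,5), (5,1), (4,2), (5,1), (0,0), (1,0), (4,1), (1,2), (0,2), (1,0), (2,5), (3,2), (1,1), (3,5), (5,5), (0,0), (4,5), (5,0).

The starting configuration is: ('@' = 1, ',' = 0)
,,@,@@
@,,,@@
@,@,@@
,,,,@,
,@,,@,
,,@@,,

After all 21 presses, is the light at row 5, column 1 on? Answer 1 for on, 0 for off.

[0] ,,@,@@
@,,,@@
@,@,@@
,,,,@,
,@,,@,
,,@@,,
[1] ,,@,@@
@,,,@@
@@@,@@
@@@,@,
,,,,@,
,,@@,,
[2] ,,@,@@
@,,,@@
@@@,@@
@,@,@,
@@@,@,
,@@@,,
[3] ,,@,@@
@,,,@@
,@@,@@
,@@,@,
,@@,@,
,@@@,,
[4] ,,@,@@
@,,,@,
,@@,,,
,@@,@@
,@@,@,
,@@@,,
[5] ,,@,@@
@,,,@,
,@@,,,
,@@,@@
,,@,@,
@,,@,,
[6] ,,@,@@
@,,,@,
,@@,,,
,@,,@@
,@,@@,
@,@@,,
[7] ,,@,@@
@,,,@,
,@@,,,
,@,,@@
,,,@@,
,@,@,,
[8] @@@,@@
,,,,@,
,@@,,,
,@,,@@
,,,@@,
,@,@,,
[9] ,@@,@@
@@,,@,
@@@,,,
,@,,@@
,,,@@,
,@,@,,
[10] ,@@,@@
@@,,@,
@@@,,,
,,,,@@
@@@@@,
,,,@,,
[11] ,@,,@@
@,@@@,
@@,,,,
,,,,@@
@@@@@,
,,,@,,
[12] ,,@@@@
@,,@@,
@@,,,,
,,,,@@
@@@@@,
,,,@,,
[13] @,@@@@
,@,@@,
,@,,,,
,,,,@@
@@@@@,
,,,@,,
[14] @,@@@@
,@,@@@
,@,,@@
,,,,@,
@@@@@,
,,,@,,
[15] @,@@@@
,@,@@@
,@@,@@
,@@@@,
@@,@@,
,,,@,,
[16] @@@@@@
@,@@@@
,,@,@@
,@@@@,
@@,@@,
,,,@,,
[17] @@@@@@
@,@@@@
,,@,@,
,@@@,@
@@,@@@
,,,@,,
[18] @@@@@@
@,@@@@
,,@,@,
,@@@,@
@@,@@,
,,,@@@
[19] ,,@@@@
,,@@@@
,,@,@,
,@@@,@
@@,@@,
,,,@@@
[20] ,,@@@@
,,@@@@
,,@,@,
,@@@,,
@@,@,@
,,,@@,
[21] ,,@@@@
,,@@@@
,,@,@,
,@@@,,
,@,@,@
@@,@@,

1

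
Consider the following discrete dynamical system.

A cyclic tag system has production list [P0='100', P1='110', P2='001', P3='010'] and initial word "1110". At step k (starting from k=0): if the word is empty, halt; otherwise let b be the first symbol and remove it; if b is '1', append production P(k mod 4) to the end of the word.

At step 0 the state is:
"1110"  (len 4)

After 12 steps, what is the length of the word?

0) "1110"  (len 4)
1) "110100"  (len 6)
2) "10100110"  (len 8)
3) "0100110001"  (len 10)
4) "100110001"  (len 9)
5) "00110001100"  (len 11)
6) "0110001100"  (len 10)
7) "110001100"  (len 9)
8) "10001100010"  (len 11)
9) "0001100010100"  (len 13)
10) "001100010100"  (len 12)
11) "01100010100"  (len 11)
12) "1100010100"  (len 10)

10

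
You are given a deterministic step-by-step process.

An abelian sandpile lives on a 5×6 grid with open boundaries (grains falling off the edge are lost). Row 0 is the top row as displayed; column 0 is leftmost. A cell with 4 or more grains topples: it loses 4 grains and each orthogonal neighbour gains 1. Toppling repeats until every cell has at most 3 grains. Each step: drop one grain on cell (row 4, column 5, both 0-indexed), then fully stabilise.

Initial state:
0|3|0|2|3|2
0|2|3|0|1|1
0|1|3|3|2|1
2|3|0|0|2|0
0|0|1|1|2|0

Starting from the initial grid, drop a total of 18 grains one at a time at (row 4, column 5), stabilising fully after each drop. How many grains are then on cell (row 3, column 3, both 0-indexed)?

gen 0: 0|3|0|2|3|2
0|2|3|0|1|1
0|1|3|3|2|1
2|3|0|0|2|0
0|0|1|1|2|0
gen 1: 0|3|0|2|3|2
0|2|3|0|1|1
0|1|3|3|2|1
2|3|0|0|2|0
0|0|1|1|2|1
gen 2: 0|3|0|2|3|2
0|2|3|0|1|1
0|1|3|3|2|1
2|3|0|0|2|0
0|0|1|1|2|2
gen 3: 0|3|0|2|3|2
0|2|3|0|1|1
0|1|3|3|2|1
2|3|0|0|2|0
0|0|1|1|2|3
gen 4: 0|3|0|2|3|2
0|2|3|0|1|1
0|1|3|3|2|1
2|3|0|0|2|1
0|0|1|1|3|0
gen 5: 0|3|0|2|3|2
0|2|3|0|1|1
0|1|3|3|2|1
2|3|0|0|2|1
0|0|1|1|3|1
gen 6: 0|3|0|2|3|2
0|2|3|0|1|1
0|1|3|3|2|1
2|3|0|0|2|1
0|0|1|1|3|2
gen 7: 0|3|0|2|3|2
0|2|3|0|1|1
0|1|3|3|2|1
2|3|0|0|2|1
0|0|1|1|3|3
gen 8: 0|3|0|2|3|2
0|2|3|0|1|1
0|1|3|3|2|1
2|3|0|0|3|2
0|0|1|2|0|1
gen 9: 0|3|0|2|3|2
0|2|3|0|1|1
0|1|3|3|2|1
2|3|0|0|3|2
0|0|1|2|0|2
gen 10: 0|3|0|2|3|2
0|2|3|0|1|1
0|1|3|3|2|1
2|3|0|0|3|2
0|0|1|2|0|3
gen 11: 0|3|0|2|3|2
0|2|3|0|1|1
0|1|3|3|2|1
2|3|0|0|3|3
0|0|1|2|1|0
gen 12: 0|3|0|2|3|2
0|2|3|0|1|1
0|1|3|3|2|1
2|3|0|0|3|3
0|0|1|2|1|1
gen 13: 0|3|0|2|3|2
0|2|3|0|1|1
0|1|3|3|2|1
2|3|0|0|3|3
0|0|1|2|1|2
gen 14: 0|3|0|2|3|2
0|2|3|0|1|1
0|1|3|3|2|1
2|3|0|0|3|3
0|0|1|2|1|3
gen 15: 0|3|0|2|3|2
0|2|3|0|1|1
0|1|3|3|3|2
2|3|0|1|0|1
0|0|1|2|3|1
gen 16: 0|3|0|2|3|2
0|2|3|0|1|1
0|1|3|3|3|2
2|3|0|1|0|1
0|0|1|2|3|2
gen 17: 0|3|0|2|3|2
0|2|3|0|1|1
0|1|3|3|3|2
2|3|0|1|0|1
0|0|1|2|3|3
gen 18: 0|3|0|2|3|2
0|2|3|0|1|1
0|1|3|3|3|2
2|3|0|1|1|2
0|0|1|3|0|1

1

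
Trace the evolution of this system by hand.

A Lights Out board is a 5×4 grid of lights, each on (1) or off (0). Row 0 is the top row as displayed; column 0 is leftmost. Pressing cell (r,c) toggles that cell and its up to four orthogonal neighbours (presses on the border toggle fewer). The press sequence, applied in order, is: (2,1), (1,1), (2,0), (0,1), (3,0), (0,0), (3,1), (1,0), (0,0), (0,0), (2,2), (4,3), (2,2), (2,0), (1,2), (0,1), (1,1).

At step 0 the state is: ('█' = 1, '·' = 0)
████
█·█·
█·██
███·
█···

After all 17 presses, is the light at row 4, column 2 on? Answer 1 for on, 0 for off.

1

[0] ████
█·█·
█·██
███·
█···
[1] ████
███·
·█·█
█·█·
█···
[2] █·██
····
···█
█·█·
█···
[3] █·██
█···
██·█
··█·
█···
[4] ·█·█
██··
██·█
··█·
█···
[5] ·█·█
██··
·█·█
███·
····
[6] █··█
·█··
·█·█
███·
····
[7] █··█
·█··
···█
····
·█··
[8] ···█
█···
█··█
····
·█··
[9] ██·█
····
█··█
····
·█··
[10] ···█
█···
█··█
····
·█··
[11] ···█
█·█·
███·
··█·
·█··
[12] ···█
█·█·
███·
··██
·███
[13] ···█
█···
█··█
···█
·███
[14] ···█
····
·█·█
█··█
·███
[15] ··██
·███
·███
█··█
·███
[16] ██·█
··██
·███
█··█
·███
[17] █··█
██·█
··██
█··█
·███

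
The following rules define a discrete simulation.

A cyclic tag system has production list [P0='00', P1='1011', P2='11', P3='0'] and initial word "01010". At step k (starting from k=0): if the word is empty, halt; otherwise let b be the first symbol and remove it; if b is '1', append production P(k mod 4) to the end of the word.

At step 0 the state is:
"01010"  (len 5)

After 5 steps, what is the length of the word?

5

[0] "01010"  (len 5)
[1] "1010"  (len 4)
[2] "0101011"  (len 7)
[3] "101011"  (len 6)
[4] "010110"  (len 6)
[5] "10110"  (len 5)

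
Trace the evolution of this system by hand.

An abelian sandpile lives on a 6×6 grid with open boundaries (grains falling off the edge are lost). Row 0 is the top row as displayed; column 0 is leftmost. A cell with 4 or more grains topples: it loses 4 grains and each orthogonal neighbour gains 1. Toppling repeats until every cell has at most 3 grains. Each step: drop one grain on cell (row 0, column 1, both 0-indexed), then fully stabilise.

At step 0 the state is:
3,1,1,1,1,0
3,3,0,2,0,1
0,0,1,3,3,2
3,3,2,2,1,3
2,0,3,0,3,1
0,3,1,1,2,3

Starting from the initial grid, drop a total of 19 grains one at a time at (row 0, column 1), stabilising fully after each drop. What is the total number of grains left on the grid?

65

t=0: 3,1,1,1,1,0
3,3,0,2,0,1
0,0,1,3,3,2
3,3,2,2,1,3
2,0,3,0,3,1
0,3,1,1,2,3
t=1: 3,2,1,1,1,0
3,3,0,2,0,1
0,0,1,3,3,2
3,3,2,2,1,3
2,0,3,0,3,1
0,3,1,1,2,3
t=2: 3,3,1,1,1,0
3,3,0,2,0,1
0,0,1,3,3,2
3,3,2,2,1,3
2,0,3,0,3,1
0,3,1,1,2,3
t=3: 1,2,2,1,1,0
1,1,1,2,0,1
1,1,1,3,3,2
3,3,2,2,1,3
2,0,3,0,3,1
0,3,1,1,2,3
t=4: 1,3,2,1,1,0
1,1,1,2,0,1
1,1,1,3,3,2
3,3,2,2,1,3
2,0,3,0,3,1
0,3,1,1,2,3
t=5: 2,0,3,1,1,0
1,2,1,2,0,1
1,1,1,3,3,2
3,3,2,2,1,3
2,0,3,0,3,1
0,3,1,1,2,3
t=6: 2,1,3,1,1,0
1,2,1,2,0,1
1,1,1,3,3,2
3,3,2,2,1,3
2,0,3,0,3,1
0,3,1,1,2,3
t=7: 2,2,3,1,1,0
1,2,1,2,0,1
1,1,1,3,3,2
3,3,2,2,1,3
2,0,3,0,3,1
0,3,1,1,2,3
t=8: 2,3,3,1,1,0
1,2,1,2,0,1
1,1,1,3,3,2
3,3,2,2,1,3
2,0,3,0,3,1
0,3,1,1,2,3
t=9: 3,1,0,2,1,0
1,3,2,2,0,1
1,1,1,3,3,2
3,3,2,2,1,3
2,0,3,0,3,1
0,3,1,1,2,3
t=10: 3,2,0,2,1,0
1,3,2,2,0,1
1,1,1,3,3,2
3,3,2,2,1,3
2,0,3,0,3,1
0,3,1,1,2,3
t=11: 3,3,0,2,1,0
1,3,2,2,0,1
1,1,1,3,3,2
3,3,2,2,1,3
2,0,3,0,3,1
0,3,1,1,2,3
t=12: 0,2,1,2,1,0
3,0,3,2,0,1
1,2,1,3,3,2
3,3,2,2,1,3
2,0,3,0,3,1
0,3,1,1,2,3
t=13: 0,3,1,2,1,0
3,0,3,2,0,1
1,2,1,3,3,2
3,3,2,2,1,3
2,0,3,0,3,1
0,3,1,1,2,3
t=14: 1,0,2,2,1,0
3,1,3,2,0,1
1,2,1,3,3,2
3,3,2,2,1,3
2,0,3,0,3,1
0,3,1,1,2,3
t=15: 1,1,2,2,1,0
3,1,3,2,0,1
1,2,1,3,3,2
3,3,2,2,1,3
2,0,3,0,3,1
0,3,1,1,2,3
t=16: 1,2,2,2,1,0
3,1,3,2,0,1
1,2,1,3,3,2
3,3,2,2,1,3
2,0,3,0,3,1
0,3,1,1,2,3
t=17: 1,3,2,2,1,0
3,1,3,2,0,1
1,2,1,3,3,2
3,3,2,2,1,3
2,0,3,0,3,1
0,3,1,1,2,3
t=18: 2,0,3,2,1,0
3,2,3,2,0,1
1,2,1,3,3,2
3,3,2,2,1,3
2,0,3,0,3,1
0,3,1,1,2,3
t=19: 2,1,3,2,1,0
3,2,3,2,0,1
1,2,1,3,3,2
3,3,2,2,1,3
2,0,3,0,3,1
0,3,1,1,2,3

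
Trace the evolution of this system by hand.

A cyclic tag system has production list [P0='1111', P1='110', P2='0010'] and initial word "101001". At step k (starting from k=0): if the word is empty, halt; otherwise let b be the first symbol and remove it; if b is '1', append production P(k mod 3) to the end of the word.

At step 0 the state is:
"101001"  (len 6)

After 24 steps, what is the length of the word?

t=0: "101001"  (len 6)
t=1: "010011111"  (len 9)
t=2: "10011111"  (len 8)
t=3: "00111110010"  (len 11)
t=4: "0111110010"  (len 10)
t=5: "111110010"  (len 9)
t=6: "111100100010"  (len 12)
t=7: "111001000101111"  (len 15)
t=8: "11001000101111110"  (len 17)
t=9: "10010001011111100010"  (len 20)
t=10: "00100010111111000101111"  (len 23)
t=11: "0100010111111000101111"  (len 22)
t=12: "100010111111000101111"  (len 21)
t=13: "000101111110001011111111"  (len 24)
t=14: "00101111110001011111111"  (len 23)
t=15: "0101111110001011111111"  (len 22)
t=16: "101111110001011111111"  (len 21)
t=17: "01111110001011111111110"  (len 23)
t=18: "1111110001011111111110"  (len 22)
t=19: "1111100010111111111101111"  (len 25)
t=20: "111100010111111111101111110"  (len 27)
t=21: "111000101111111111011111100010"  (len 30)
t=22: "110001011111111110111111000101111"  (len 33)
t=23: "10001011111111110111111000101111110"  (len 35)
t=24: "00010111111111101111110001011111100010"  (len 38)

38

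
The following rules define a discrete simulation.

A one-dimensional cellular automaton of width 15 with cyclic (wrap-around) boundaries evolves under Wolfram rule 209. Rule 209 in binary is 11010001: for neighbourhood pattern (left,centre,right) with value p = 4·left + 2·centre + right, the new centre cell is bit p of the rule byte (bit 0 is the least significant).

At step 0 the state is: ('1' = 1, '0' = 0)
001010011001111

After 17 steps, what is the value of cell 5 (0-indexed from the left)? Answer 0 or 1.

k=0  001010011001111
k=1  100001001100111
k=2  111100100110011
k=3  111110010011001
k=4  111111001001100
k=5  011111100100110
k=6  001111110010011
k=7  100111111001001
k=8  110011111100100
k=9  011001111110010
k=10  001100111111001
k=11  100110011111100
k=12  010011001111110
k=13  001001100111111
k=14  100100110011111
k=15  110010011001111
k=16  111001001100111
k=17  111100100110011

0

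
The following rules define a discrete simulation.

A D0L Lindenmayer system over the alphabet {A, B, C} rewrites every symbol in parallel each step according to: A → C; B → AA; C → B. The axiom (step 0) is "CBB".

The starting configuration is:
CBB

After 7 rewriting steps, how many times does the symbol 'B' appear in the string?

gen 0: CBB
gen 1: BAAAA
gen 2: AACCCC
gen 3: CCBBBB
gen 4: BBAAAAAAAA
gen 5: AAAACCCCCCCC
gen 6: CCCCBBBBBBBB
gen 7: BBBBAAAAAAAAAAAAAAAA

4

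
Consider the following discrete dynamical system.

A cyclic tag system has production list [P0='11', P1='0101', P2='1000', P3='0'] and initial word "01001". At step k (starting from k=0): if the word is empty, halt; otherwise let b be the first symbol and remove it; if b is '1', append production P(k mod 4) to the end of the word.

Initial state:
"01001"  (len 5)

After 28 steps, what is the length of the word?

step 0: "01001"  (len 5)
step 1: "1001"  (len 4)
step 2: "0010101"  (len 7)
step 3: "010101"  (len 6)
step 4: "10101"  (len 5)
step 5: "010111"  (len 6)
step 6: "10111"  (len 5)
step 7: "01111000"  (len 8)
step 8: "1111000"  (len 7)
step 9: "11100011"  (len 8)
step 10: "11000110101"  (len 11)
step 11: "10001101011000"  (len 14)
step 12: "00011010110000"  (len 14)
step 13: "0011010110000"  (len 13)
step 14: "011010110000"  (len 12)
step 15: "11010110000"  (len 11)
step 16: "10101100000"  (len 11)
step 17: "010110000011"  (len 12)
step 18: "10110000011"  (len 11)
step 19: "01100000111000"  (len 14)
step 20: "1100000111000"  (len 13)
step 21: "10000011100011"  (len 14)
step 22: "00000111000110101"  (len 17)
step 23: "0000111000110101"  (len 16)
step 24: "000111000110101"  (len 15)
step 25: "00111000110101"  (len 14)
step 26: "0111000110101"  (len 13)
step 27: "111000110101"  (len 12)
step 28: "110001101010"  (len 12)

12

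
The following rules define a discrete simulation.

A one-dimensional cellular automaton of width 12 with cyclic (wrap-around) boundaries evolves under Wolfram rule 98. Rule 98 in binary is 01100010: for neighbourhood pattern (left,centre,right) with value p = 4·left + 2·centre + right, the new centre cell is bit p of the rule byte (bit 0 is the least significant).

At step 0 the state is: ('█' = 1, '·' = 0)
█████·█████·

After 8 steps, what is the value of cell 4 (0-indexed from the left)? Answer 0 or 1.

step 0: █████·█████·
step 1: ····██····██
step 2: ···█·█···█·█
step 3: ··█·█···█·█·
step 4: ·█·█···█·█··
step 5: █·█···█·█···
step 6: ·█···█·█···█
step 7: █···█·█···█·
step 8: ···█·█···█·█

0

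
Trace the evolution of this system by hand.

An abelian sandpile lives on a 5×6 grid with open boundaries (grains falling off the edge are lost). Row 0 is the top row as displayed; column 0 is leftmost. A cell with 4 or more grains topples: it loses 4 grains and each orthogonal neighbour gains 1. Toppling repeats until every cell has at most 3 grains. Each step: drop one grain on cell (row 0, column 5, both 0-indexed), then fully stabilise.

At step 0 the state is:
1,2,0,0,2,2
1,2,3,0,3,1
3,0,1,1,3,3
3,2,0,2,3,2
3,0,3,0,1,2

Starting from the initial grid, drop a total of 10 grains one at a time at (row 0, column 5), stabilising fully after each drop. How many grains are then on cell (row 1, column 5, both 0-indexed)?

0) 1,2,0,0,2,2
1,2,3,0,3,1
3,0,1,1,3,3
3,2,0,2,3,2
3,0,3,0,1,2
1) 1,2,0,0,2,3
1,2,3,0,3,1
3,0,1,1,3,3
3,2,0,2,3,2
3,0,3,0,1,2
2) 1,2,0,0,3,0
1,2,3,0,3,2
3,0,1,1,3,3
3,2,0,2,3,2
3,0,3,0,1,2
3) 1,2,0,0,3,1
1,2,3,0,3,2
3,0,1,1,3,3
3,2,0,2,3,2
3,0,3,0,1,2
4) 1,2,0,0,3,2
1,2,3,0,3,2
3,0,1,1,3,3
3,2,0,2,3,2
3,0,3,0,1,2
5) 1,2,0,0,3,3
1,2,3,0,3,2
3,0,1,1,3,3
3,2,0,2,3,2
3,0,3,0,1,2
6) 1,2,0,1,1,2
1,2,3,1,2,1
3,0,1,2,2,2
3,2,0,3,1,0
3,0,3,0,2,3
7) 1,2,0,1,1,3
1,2,3,1,2,1
3,0,1,2,2,2
3,2,0,3,1,0
3,0,3,0,2,3
8) 1,2,0,1,2,0
1,2,3,1,2,2
3,0,1,2,2,2
3,2,0,3,1,0
3,0,3,0,2,3
9) 1,2,0,1,2,1
1,2,3,1,2,2
3,0,1,2,2,2
3,2,0,3,1,0
3,0,3,0,2,3
10) 1,2,0,1,2,2
1,2,3,1,2,2
3,0,1,2,2,2
3,2,0,3,1,0
3,0,3,0,2,3

2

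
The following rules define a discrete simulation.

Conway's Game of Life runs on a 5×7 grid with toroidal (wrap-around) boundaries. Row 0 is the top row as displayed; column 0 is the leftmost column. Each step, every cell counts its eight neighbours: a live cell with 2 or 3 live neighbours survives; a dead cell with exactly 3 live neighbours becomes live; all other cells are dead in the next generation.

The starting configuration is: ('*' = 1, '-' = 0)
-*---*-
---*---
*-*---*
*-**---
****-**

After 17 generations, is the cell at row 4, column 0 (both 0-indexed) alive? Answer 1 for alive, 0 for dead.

1

t=0: -*---*-
---*---
*-*---*
*-**---
****-**
t=1: -*-*-*-
***---*
*-*---*
----**-
---*-*-
t=2: -*-*-*-
---*-*-
--**---
---***-
--**-**
t=3: ---*-*-
---*---
--*--*-
-----**
------*
t=4: ----*--
--**---
----***
-----**
----*-*
t=5: ----**-
---*---
---**-*
*------
----*-*
t=6: ---***-
---*---
---**--
*--**-*
----*-*
t=7: ---*-*-
--*--*-
--*--*-
*-----*
*-----*
t=8: ----**-
--**-**
-*---*-
**---*-
*----*-
t=9: ---*---
--**--*
-*---*-
**--**-
**---*-
t=10: **-**-*
--***--
-*-*-*-
--*-**-
***--*-
t=11: ------*
------*
-*---*-
*----*-
-------
t=12: -------
*----**
*----*-
------*
------*
t=13: *----*-
*----*-
*----*-
*----**
-------
t=14: -------
**--**-
**--**-
*----*-
*----*-
t=15: **--**-
**--**-
-------
*----*-
-------
t=16: **--**-
**--**-
**--**-
-------
**--**-
t=17: --**---
--**---
**--**-
-------
**--**-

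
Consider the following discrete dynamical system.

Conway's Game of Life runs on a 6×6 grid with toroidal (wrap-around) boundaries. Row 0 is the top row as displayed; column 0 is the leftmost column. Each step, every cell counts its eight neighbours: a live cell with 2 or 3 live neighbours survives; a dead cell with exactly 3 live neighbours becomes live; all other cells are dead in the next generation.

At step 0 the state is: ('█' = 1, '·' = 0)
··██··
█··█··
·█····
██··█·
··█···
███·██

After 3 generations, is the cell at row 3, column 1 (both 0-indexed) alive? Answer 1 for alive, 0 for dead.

0

t=0: ··██··
█··█··
·█····
██··█·
··█···
███·██
t=1: ······
·█·█··
·██··█
███···
··█·█·
█···██
t=2: █···██
██····
···█··
█····█
··█·█·
···███
t=3: ·█·█··
██··█·
·█···█
···███
█·····
█·····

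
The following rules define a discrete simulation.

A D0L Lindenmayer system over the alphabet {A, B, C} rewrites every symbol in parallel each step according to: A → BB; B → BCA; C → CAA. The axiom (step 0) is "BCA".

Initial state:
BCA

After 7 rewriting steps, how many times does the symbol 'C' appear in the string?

0) BCA
1) BCACAABB
2) BCACAABBCAABBBBBCABCA
3) BCACAABBCAABBBBBCABCACAABBBBBCABCABCABCABCACAABBBCACAABB
4) BCACAABBCAABBBBBCABCACAABBBBBCABCABCABCABCACAABBBCACAABBCA…BCACAABBBCACAABBBCACAABBCAABBBBBCABCABCACAABBCAABBBBBCABCA  (len 149)
5) BCACAABBCAABBBBBCABCACAABBBBBCABCABCABCABCACAABBBCACAABBCA…BBBCACAABBCAABBBBBCABCACAABBBBBCABCABCABCABCACAABBBCACAABB  (len 396)
6) BCACAABBCAABBBBBCABCACAABBBBBCABCABCABCABCACAABBBCACAABBCA…BCACAABBBCACAABBBCACAABBCAABBBBBCABCABCACAABBCAABBBBBCABCA  (len 1053)
7) BCACAABBCAABBBBBCABCACAABBBBBCABCABCABCABCACAABBBCACAABBCA…BBBCACAABBCAABBBBBCABCACAABBBBBCABCABCABCABCACAABBBCACAABB  (len 2800)

694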